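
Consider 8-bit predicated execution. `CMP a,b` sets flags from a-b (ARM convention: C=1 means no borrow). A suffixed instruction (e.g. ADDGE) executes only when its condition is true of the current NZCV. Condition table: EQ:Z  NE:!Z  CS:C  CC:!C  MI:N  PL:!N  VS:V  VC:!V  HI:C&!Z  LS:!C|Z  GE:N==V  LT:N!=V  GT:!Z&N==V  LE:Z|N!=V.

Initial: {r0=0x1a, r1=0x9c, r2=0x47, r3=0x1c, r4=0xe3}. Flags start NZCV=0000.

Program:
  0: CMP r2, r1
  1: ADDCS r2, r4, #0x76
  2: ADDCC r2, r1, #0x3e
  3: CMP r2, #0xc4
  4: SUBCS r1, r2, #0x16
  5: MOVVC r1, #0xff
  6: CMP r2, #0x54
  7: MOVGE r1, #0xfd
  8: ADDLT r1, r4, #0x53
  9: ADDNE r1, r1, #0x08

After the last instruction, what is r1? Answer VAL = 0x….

[0] flags=1001 → (cmp)
[1] flags=1001 CS?F → skip
[2] flags=1001 CC?T → r2=0xda
[3] flags=0010 → (cmp)
[4] flags=0010 CS?T → r1=0xc4
[5] flags=0010 VC?T → r1=0xff
[6] flags=1010 → (cmp)
[7] flags=1010 GE?F → skip
[8] flags=1010 LT?T → r1=0x36
[9] flags=1010 NE?T → r1=0x3e

VAL = 0x3e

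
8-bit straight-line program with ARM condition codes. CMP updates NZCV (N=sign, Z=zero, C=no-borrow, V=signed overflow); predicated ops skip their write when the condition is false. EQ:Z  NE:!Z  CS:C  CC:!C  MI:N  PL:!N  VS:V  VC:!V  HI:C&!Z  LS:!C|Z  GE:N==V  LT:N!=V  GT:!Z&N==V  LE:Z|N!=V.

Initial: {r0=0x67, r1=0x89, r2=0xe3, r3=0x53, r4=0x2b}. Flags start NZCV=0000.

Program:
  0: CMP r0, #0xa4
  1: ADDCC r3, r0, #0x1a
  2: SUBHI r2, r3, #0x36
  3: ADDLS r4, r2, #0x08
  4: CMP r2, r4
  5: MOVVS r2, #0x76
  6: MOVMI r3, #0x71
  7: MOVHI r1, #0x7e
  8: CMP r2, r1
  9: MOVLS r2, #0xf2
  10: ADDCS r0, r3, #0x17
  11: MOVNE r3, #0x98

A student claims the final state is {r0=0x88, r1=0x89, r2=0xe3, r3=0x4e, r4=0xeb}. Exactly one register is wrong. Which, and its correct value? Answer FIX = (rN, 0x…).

FIX = (r3, 0x98)

0: ✓ CMP  NZCV=1001
1: ✓ ADDCC  r3←0x81
2: · SUBHI
3: ✓ ADDLS  r4←0xeb
4: ✓ CMP  NZCV=1000
5: · MOVVS
6: ✓ MOVMI  r3←0x71
7: · MOVHI
8: ✓ CMP  NZCV=0010
9: · MOVLS
10: ✓ ADDCS  r0←0x88
11: ✓ MOVNE  r3←0x98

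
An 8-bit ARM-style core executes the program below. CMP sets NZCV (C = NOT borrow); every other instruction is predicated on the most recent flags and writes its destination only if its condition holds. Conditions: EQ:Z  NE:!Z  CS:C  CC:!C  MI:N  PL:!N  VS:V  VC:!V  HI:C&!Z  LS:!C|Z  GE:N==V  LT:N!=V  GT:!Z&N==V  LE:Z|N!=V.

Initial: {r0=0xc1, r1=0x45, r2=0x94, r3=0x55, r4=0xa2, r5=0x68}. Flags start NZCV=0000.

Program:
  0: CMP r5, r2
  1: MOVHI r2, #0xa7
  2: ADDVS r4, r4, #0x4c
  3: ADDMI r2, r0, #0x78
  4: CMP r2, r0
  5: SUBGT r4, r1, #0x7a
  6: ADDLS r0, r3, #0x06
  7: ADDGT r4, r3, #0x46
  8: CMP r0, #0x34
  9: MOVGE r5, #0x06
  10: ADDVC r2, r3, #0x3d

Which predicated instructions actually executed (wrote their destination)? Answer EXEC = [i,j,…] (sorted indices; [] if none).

EXEC = [2,3,5,6,7,9,10]

0: ✓ CMP  NZCV=1001
1: · MOVHI
2: ✓ ADDVS  r4←0xee
3: ✓ ADDMI  r2←0x39
4: ✓ CMP  NZCV=0000
5: ✓ SUBGT  r4←0xcb
6: ✓ ADDLS  r0←0x5b
7: ✓ ADDGT  r4←0x9b
8: ✓ CMP  NZCV=0010
9: ✓ MOVGE  r5←0x06
10: ✓ ADDVC  r2←0x92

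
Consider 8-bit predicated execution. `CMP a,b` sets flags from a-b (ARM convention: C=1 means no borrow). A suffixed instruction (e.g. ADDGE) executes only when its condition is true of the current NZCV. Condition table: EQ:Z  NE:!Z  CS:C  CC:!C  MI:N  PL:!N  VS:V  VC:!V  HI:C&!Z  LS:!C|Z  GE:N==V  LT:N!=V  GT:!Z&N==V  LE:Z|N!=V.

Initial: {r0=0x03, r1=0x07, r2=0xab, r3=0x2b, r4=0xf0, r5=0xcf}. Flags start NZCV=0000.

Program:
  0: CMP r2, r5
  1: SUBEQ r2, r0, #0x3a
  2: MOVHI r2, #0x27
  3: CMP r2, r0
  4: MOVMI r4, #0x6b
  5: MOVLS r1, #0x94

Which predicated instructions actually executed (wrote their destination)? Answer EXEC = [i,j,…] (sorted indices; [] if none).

EXEC = [4]

0: ✓ CMP  NZCV=1000
1: · SUBEQ
2: · MOVHI
3: ✓ CMP  NZCV=1010
4: ✓ MOVMI  r4←0x6b
5: · MOVLS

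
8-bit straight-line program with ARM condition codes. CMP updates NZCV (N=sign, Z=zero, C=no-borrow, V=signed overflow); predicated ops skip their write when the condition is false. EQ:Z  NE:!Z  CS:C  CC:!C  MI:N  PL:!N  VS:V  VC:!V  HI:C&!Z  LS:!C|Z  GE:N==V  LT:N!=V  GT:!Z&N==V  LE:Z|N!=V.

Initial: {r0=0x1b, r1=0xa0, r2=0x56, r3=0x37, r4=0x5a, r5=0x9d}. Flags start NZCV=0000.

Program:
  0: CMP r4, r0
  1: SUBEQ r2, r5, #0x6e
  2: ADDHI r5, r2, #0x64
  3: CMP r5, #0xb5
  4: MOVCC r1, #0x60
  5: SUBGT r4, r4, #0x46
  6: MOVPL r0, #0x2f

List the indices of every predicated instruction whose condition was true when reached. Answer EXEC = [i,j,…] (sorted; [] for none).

EXEC = [2,5,6]

0: ✓ CMP  NZCV=0010
1: · SUBEQ
2: ✓ ADDHI  r5←0xba
3: ✓ CMP  NZCV=0010
4: · MOVCC
5: ✓ SUBGT  r4←0x14
6: ✓ MOVPL  r0←0x2f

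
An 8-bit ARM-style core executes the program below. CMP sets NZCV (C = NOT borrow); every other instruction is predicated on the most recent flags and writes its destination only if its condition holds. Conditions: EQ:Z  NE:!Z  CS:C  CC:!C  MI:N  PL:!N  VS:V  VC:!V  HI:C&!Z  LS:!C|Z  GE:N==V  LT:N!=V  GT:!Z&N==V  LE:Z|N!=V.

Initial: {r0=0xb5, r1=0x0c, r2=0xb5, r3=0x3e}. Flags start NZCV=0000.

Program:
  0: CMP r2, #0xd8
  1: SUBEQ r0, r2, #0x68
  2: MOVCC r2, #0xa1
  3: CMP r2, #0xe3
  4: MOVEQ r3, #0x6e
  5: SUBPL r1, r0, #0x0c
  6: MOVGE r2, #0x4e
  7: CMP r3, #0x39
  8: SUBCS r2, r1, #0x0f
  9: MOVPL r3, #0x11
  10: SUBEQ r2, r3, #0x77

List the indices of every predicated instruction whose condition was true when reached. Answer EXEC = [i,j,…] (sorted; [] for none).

EXEC = [2,8,9]

0: ✓ CMP  NZCV=1000
1: · SUBEQ
2: ✓ MOVCC  r2←0xa1
3: ✓ CMP  NZCV=1000
4: · MOVEQ
5: · SUBPL
6: · MOVGE
7: ✓ CMP  NZCV=0010
8: ✓ SUBCS  r2←0xfd
9: ✓ MOVPL  r3←0x11
10: · SUBEQ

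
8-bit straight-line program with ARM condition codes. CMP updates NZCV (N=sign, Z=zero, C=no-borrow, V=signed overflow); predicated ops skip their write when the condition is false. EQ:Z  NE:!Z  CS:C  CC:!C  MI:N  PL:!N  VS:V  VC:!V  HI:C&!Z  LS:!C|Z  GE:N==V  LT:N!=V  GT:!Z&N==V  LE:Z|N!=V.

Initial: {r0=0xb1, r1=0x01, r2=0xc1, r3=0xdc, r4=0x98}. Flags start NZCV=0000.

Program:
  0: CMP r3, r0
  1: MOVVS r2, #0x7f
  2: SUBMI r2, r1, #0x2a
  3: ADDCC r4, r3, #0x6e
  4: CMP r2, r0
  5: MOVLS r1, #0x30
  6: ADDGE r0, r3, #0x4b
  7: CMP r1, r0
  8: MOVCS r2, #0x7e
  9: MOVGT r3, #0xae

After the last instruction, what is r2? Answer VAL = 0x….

VAL = 0xc1

[0] flags=0010 → (cmp)
[1] flags=0010 VS?F → skip
[2] flags=0010 MI?F → skip
[3] flags=0010 CC?F → skip
[4] flags=0010 → (cmp)
[5] flags=0010 LS?F → skip
[6] flags=0010 GE?T → r0=0x27
[7] flags=1000 → (cmp)
[8] flags=1000 CS?F → skip
[9] flags=1000 GT?F → skip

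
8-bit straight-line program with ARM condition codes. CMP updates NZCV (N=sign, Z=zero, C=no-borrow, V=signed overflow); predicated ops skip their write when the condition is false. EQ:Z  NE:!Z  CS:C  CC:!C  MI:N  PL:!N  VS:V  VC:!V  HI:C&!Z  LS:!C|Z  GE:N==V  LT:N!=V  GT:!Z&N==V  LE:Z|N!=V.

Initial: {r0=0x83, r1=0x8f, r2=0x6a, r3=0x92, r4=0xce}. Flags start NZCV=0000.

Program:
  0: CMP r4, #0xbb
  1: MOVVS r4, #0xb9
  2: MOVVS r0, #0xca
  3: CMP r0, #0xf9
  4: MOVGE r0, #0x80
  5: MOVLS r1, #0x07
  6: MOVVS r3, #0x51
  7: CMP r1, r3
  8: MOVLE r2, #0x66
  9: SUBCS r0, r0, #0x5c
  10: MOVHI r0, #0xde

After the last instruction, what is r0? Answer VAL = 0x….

0: ✓ CMP  NZCV=0010
1: · MOVVS
2: · MOVVS
3: ✓ CMP  NZCV=1000
4: · MOVGE
5: ✓ MOVLS  r1←0x07
6: · MOVVS
7: ✓ CMP  NZCV=0000
8: · MOVLE
9: · SUBCS
10: · MOVHI

VAL = 0x83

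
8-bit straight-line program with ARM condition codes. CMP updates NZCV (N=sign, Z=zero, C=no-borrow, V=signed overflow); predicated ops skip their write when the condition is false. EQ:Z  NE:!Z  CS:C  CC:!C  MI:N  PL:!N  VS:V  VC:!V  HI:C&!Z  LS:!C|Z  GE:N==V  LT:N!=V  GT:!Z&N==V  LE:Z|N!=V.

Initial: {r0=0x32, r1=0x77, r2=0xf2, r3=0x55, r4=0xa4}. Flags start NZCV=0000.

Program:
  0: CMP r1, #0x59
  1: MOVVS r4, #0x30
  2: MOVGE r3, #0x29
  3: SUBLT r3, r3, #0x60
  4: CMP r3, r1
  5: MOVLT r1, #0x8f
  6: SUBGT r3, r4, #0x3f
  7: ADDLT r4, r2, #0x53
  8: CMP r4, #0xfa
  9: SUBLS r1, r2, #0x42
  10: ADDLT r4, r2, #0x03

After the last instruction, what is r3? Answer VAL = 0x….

VAL = 0x29

0: ✓ CMP  NZCV=0010
1: · MOVVS
2: ✓ MOVGE  r3←0x29
3: · SUBLT
4: ✓ CMP  NZCV=1000
5: ✓ MOVLT  r1←0x8f
6: · SUBGT
7: ✓ ADDLT  r4←0x45
8: ✓ CMP  NZCV=0000
9: ✓ SUBLS  r1←0xb0
10: · ADDLT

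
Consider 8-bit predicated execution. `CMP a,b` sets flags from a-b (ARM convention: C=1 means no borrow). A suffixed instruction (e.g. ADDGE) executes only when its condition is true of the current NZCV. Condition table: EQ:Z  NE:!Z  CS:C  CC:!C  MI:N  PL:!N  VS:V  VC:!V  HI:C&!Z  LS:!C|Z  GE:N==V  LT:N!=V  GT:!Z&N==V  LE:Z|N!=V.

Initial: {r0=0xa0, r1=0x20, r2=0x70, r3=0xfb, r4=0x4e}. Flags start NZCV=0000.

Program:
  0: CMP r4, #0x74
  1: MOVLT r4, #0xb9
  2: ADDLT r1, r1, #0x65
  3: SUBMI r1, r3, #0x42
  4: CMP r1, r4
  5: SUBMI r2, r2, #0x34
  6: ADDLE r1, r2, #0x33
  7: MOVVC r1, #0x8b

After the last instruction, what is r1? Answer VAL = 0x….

VAL = 0x8b

0: ✓ CMP  NZCV=1000
1: ✓ MOVLT  r4←0xb9
2: ✓ ADDLT  r1←0x85
3: ✓ SUBMI  r1←0xb9
4: ✓ CMP  NZCV=0110
5: · SUBMI
6: ✓ ADDLE  r1←0xa3
7: ✓ MOVVC  r1←0x8b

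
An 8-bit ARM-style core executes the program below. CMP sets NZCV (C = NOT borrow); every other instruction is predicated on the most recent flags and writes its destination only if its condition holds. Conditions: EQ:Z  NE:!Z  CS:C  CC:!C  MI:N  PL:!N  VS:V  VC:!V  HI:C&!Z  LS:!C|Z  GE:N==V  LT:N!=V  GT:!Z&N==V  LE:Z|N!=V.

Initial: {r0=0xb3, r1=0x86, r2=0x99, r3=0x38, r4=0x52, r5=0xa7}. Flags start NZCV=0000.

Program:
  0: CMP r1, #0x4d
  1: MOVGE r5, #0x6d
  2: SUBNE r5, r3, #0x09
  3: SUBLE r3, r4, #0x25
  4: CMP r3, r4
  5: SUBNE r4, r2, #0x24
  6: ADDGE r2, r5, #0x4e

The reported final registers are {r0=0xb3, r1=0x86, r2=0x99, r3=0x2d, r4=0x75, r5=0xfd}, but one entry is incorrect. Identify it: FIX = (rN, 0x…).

0: ✓ CMP  NZCV=0011
1: · MOVGE
2: ✓ SUBNE  r5←0x2f
3: ✓ SUBLE  r3←0x2d
4: ✓ CMP  NZCV=1000
5: ✓ SUBNE  r4←0x75
6: · ADDGE

FIX = (r5, 0x2f)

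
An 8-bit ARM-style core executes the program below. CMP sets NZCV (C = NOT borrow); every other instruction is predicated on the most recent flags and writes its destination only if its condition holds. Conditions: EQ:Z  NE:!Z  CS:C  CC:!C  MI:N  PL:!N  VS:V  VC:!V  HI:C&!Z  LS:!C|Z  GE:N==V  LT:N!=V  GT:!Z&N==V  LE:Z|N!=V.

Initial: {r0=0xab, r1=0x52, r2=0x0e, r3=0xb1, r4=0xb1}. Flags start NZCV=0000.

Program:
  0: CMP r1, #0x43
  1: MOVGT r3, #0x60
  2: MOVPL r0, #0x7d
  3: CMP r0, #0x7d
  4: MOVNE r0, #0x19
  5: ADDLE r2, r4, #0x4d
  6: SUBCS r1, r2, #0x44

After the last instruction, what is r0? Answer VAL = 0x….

0: ✓ CMP  NZCV=0010
1: ✓ MOVGT  r3←0x60
2: ✓ MOVPL  r0←0x7d
3: ✓ CMP  NZCV=0110
4: · MOVNE
5: ✓ ADDLE  r2←0xfe
6: ✓ SUBCS  r1←0xba

VAL = 0x7d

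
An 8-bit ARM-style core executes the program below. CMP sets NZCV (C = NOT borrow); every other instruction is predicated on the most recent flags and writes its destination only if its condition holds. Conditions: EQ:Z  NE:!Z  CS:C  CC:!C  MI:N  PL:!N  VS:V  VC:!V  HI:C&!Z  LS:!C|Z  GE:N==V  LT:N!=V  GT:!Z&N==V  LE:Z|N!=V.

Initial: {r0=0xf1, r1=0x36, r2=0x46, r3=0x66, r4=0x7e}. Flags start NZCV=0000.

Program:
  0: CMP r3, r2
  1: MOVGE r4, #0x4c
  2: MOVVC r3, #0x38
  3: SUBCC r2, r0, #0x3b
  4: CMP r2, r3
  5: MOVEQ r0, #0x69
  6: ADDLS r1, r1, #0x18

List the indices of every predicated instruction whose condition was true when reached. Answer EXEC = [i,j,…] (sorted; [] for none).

EXEC = [1,2]

[0] flags=0010 → (cmp)
[1] flags=0010 GE?T → r4=0x4c
[2] flags=0010 VC?T → r3=0x38
[3] flags=0010 CC?F → skip
[4] flags=0010 → (cmp)
[5] flags=0010 EQ?F → skip
[6] flags=0010 LS?F → skip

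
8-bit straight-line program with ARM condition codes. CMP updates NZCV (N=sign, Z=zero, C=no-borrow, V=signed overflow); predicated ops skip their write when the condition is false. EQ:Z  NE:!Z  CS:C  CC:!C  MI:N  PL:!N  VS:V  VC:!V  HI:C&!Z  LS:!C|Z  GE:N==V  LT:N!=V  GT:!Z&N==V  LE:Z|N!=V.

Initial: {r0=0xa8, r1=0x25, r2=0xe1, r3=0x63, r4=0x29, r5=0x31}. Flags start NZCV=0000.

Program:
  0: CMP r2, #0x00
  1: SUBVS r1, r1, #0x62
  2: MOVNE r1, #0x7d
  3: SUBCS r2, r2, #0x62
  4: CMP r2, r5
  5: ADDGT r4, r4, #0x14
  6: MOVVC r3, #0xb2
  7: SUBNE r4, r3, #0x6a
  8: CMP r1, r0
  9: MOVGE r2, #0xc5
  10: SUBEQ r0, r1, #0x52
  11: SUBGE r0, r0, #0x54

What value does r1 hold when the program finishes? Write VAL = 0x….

[0] flags=1010 → (cmp)
[1] flags=1010 VS?F → skip
[2] flags=1010 NE?T → r1=0x7d
[3] flags=1010 CS?T → r2=0x7f
[4] flags=0010 → (cmp)
[5] flags=0010 GT?T → r4=0x3d
[6] flags=0010 VC?T → r3=0xb2
[7] flags=0010 NE?T → r4=0x48
[8] flags=1001 → (cmp)
[9] flags=1001 GE?T → r2=0xc5
[10] flags=1001 EQ?F → skip
[11] flags=1001 GE?T → r0=0x54

VAL = 0x7d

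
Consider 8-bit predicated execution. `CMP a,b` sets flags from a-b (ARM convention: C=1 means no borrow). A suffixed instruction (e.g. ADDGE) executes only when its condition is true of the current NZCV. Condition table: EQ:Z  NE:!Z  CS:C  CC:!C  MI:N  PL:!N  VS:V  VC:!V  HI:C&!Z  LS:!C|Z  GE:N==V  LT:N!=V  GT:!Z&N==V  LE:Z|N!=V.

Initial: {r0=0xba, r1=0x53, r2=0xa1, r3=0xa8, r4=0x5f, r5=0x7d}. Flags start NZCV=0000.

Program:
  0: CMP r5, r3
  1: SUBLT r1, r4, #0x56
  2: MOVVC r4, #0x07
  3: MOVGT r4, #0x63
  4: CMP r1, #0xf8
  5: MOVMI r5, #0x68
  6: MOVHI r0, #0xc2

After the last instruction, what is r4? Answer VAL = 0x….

0: ✓ CMP  NZCV=1001
1: · SUBLT
2: · MOVVC
3: ✓ MOVGT  r4←0x63
4: ✓ CMP  NZCV=0000
5: · MOVMI
6: · MOVHI

VAL = 0x63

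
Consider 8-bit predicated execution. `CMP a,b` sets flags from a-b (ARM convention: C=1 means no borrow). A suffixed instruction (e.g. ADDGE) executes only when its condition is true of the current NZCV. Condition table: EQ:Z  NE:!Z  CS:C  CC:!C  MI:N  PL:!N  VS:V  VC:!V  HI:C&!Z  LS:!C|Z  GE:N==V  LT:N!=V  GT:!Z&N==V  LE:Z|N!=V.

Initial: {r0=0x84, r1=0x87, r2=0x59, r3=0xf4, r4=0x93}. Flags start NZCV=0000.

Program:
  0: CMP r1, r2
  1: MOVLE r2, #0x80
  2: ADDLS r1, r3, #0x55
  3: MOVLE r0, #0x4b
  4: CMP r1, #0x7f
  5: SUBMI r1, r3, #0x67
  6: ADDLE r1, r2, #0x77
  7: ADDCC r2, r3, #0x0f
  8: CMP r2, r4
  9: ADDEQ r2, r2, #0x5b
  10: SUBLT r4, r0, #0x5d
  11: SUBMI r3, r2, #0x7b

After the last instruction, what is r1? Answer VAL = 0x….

[0] flags=0011 → (cmp)
[1] flags=0011 LE?T → r2=0x80
[2] flags=0011 LS?F → skip
[3] flags=0011 LE?T → r0=0x4b
[4] flags=0011 → (cmp)
[5] flags=0011 MI?F → skip
[6] flags=0011 LE?T → r1=0xf7
[7] flags=0011 CC?F → skip
[8] flags=1000 → (cmp)
[9] flags=1000 EQ?F → skip
[10] flags=1000 LT?T → r4=0xee
[11] flags=1000 MI?T → r3=0x05

VAL = 0xf7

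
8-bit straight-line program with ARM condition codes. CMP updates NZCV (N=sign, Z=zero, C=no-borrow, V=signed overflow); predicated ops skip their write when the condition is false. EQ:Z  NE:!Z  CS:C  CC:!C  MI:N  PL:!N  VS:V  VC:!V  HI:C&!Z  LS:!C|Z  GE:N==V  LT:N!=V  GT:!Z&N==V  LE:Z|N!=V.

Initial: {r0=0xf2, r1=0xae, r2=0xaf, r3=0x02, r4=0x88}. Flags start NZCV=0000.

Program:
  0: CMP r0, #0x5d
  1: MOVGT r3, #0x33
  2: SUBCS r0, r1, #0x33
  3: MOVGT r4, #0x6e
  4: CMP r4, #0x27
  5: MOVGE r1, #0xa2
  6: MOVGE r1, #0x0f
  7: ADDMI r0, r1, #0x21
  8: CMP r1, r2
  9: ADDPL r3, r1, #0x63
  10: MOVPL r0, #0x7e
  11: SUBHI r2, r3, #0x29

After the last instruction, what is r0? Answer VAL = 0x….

[0] flags=1010 → (cmp)
[1] flags=1010 GT?F → skip
[2] flags=1010 CS?T → r0=0x7b
[3] flags=1010 GT?F → skip
[4] flags=0011 → (cmp)
[5] flags=0011 GE?F → skip
[6] flags=0011 GE?F → skip
[7] flags=0011 MI?F → skip
[8] flags=1000 → (cmp)
[9] flags=1000 PL?F → skip
[10] flags=1000 PL?F → skip
[11] flags=1000 HI?F → skip

VAL = 0x7b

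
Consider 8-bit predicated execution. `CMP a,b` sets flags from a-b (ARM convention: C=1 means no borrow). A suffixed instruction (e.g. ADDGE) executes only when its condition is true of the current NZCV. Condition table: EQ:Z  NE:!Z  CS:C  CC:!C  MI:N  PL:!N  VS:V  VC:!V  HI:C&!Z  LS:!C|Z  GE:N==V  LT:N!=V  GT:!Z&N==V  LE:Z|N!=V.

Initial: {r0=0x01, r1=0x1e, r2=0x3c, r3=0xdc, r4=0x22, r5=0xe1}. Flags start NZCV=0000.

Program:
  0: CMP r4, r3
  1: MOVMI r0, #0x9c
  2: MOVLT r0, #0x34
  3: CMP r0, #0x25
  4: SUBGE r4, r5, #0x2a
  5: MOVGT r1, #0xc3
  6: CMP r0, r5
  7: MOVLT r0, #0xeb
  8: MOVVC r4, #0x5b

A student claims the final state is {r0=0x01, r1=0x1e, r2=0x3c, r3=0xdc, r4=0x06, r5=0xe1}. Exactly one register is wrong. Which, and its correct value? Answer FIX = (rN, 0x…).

FIX = (r4, 0x5b)

[0] flags=0000 → (cmp)
[1] flags=0000 MI?F → skip
[2] flags=0000 LT?F → skip
[3] flags=1000 → (cmp)
[4] flags=1000 GE?F → skip
[5] flags=1000 GT?F → skip
[6] flags=0000 → (cmp)
[7] flags=0000 LT?F → skip
[8] flags=0000 VC?T → r4=0x5b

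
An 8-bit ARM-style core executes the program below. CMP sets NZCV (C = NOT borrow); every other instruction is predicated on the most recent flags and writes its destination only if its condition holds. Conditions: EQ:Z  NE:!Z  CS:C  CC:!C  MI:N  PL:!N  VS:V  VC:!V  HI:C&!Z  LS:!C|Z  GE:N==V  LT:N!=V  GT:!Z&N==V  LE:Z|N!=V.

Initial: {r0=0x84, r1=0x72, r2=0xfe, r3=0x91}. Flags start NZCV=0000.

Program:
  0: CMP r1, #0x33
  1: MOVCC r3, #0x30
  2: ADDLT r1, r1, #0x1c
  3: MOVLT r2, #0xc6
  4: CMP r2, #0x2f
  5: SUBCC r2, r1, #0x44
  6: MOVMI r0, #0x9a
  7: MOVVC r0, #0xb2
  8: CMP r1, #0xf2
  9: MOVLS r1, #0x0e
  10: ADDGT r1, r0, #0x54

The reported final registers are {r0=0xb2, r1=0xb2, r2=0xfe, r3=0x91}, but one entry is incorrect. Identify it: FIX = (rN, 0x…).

0: ✓ CMP  NZCV=0010
1: · MOVCC
2: · ADDLT
3: · MOVLT
4: ✓ CMP  NZCV=1010
5: · SUBCC
6: ✓ MOVMI  r0←0x9a
7: ✓ MOVVC  r0←0xb2
8: ✓ CMP  NZCV=1001
9: ✓ MOVLS  r1←0x0e
10: ✓ ADDGT  r1←0x06

FIX = (r1, 0x06)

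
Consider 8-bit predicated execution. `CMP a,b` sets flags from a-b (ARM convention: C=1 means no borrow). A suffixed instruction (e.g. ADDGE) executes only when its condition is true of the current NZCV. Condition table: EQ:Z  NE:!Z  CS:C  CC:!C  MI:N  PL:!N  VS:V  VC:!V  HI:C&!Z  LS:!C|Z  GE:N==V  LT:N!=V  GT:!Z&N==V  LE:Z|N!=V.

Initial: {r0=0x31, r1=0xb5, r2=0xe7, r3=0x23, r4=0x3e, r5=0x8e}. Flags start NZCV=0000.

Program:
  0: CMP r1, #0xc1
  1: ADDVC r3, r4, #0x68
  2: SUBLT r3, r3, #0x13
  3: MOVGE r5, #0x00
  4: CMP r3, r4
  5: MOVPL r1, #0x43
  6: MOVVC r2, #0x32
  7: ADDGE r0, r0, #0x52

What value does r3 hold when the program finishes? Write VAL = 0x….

[0] flags=1000 → (cmp)
[1] flags=1000 VC?T → r3=0xa6
[2] flags=1000 LT?T → r3=0x93
[3] flags=1000 GE?F → skip
[4] flags=0011 → (cmp)
[5] flags=0011 PL?T → r1=0x43
[6] flags=0011 VC?F → skip
[7] flags=0011 GE?F → skip

VAL = 0x93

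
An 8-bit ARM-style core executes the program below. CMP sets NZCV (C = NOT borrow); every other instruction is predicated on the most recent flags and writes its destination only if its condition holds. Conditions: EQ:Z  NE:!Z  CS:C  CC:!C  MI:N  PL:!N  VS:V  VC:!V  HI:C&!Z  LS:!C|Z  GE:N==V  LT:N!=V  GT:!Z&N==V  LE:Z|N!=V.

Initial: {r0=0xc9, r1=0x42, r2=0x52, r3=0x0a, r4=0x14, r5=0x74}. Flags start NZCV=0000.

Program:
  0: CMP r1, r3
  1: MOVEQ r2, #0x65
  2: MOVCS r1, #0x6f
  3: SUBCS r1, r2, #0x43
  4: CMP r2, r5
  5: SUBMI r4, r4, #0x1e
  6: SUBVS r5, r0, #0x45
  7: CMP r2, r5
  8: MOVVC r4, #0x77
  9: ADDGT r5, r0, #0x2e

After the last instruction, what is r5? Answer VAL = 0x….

VAL = 0x74

0: ✓ CMP  NZCV=0010
1: · MOVEQ
2: ✓ MOVCS  r1←0x6f
3: ✓ SUBCS  r1←0x0f
4: ✓ CMP  NZCV=1000
5: ✓ SUBMI  r4←0xf6
6: · SUBVS
7: ✓ CMP  NZCV=1000
8: ✓ MOVVC  r4←0x77
9: · ADDGT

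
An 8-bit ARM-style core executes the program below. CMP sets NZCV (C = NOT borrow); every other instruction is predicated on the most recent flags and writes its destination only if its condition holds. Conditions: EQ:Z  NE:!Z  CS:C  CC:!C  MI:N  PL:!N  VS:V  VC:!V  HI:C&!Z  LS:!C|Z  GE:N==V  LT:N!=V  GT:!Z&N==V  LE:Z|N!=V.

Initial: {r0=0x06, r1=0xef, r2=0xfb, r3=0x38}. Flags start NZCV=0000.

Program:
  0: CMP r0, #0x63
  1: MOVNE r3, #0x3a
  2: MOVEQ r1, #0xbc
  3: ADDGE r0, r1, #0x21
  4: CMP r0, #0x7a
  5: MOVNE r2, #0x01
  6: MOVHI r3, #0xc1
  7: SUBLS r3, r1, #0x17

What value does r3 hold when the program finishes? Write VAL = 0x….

VAL = 0xd8

0: ✓ CMP  NZCV=1000
1: ✓ MOVNE  r3←0x3a
2: · MOVEQ
3: · ADDGE
4: ✓ CMP  NZCV=1000
5: ✓ MOVNE  r2←0x01
6: · MOVHI
7: ✓ SUBLS  r3←0xd8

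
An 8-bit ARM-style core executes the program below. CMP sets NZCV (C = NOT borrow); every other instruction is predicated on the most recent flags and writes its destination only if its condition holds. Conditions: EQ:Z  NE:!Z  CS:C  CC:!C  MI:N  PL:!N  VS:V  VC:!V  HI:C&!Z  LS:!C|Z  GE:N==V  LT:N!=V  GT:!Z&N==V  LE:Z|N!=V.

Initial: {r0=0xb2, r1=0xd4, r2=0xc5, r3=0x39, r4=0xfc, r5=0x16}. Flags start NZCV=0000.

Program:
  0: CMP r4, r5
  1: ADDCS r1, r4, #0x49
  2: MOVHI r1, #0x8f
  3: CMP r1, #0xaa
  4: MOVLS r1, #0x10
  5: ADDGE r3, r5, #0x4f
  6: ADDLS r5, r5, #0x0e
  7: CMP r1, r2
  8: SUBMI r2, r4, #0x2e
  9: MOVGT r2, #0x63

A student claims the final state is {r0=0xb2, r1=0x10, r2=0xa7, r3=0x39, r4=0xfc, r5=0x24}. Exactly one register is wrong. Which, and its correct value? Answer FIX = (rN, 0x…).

FIX = (r2, 0x63)

[0] flags=1010 → (cmp)
[1] flags=1010 CS?T → r1=0x45
[2] flags=1010 HI?T → r1=0x8f
[3] flags=1000 → (cmp)
[4] flags=1000 LS?T → r1=0x10
[5] flags=1000 GE?F → skip
[6] flags=1000 LS?T → r5=0x24
[7] flags=0000 → (cmp)
[8] flags=0000 MI?F → skip
[9] flags=0000 GT?T → r2=0x63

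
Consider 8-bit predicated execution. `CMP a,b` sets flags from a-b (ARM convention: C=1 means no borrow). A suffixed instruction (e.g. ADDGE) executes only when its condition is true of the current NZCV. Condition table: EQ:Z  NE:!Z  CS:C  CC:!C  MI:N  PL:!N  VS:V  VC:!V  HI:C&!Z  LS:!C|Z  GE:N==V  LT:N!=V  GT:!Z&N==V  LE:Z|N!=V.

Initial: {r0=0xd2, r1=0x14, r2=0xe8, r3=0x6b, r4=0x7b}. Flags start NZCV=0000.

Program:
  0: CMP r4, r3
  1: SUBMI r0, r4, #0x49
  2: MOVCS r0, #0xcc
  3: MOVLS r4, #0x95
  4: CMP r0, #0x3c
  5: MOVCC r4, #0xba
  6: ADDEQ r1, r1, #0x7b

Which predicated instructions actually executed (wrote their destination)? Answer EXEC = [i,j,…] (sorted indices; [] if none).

EXEC = [2]

[0] flags=0010 → (cmp)
[1] flags=0010 MI?F → skip
[2] flags=0010 CS?T → r0=0xcc
[3] flags=0010 LS?F → skip
[4] flags=1010 → (cmp)
[5] flags=1010 CC?F → skip
[6] flags=1010 EQ?F → skip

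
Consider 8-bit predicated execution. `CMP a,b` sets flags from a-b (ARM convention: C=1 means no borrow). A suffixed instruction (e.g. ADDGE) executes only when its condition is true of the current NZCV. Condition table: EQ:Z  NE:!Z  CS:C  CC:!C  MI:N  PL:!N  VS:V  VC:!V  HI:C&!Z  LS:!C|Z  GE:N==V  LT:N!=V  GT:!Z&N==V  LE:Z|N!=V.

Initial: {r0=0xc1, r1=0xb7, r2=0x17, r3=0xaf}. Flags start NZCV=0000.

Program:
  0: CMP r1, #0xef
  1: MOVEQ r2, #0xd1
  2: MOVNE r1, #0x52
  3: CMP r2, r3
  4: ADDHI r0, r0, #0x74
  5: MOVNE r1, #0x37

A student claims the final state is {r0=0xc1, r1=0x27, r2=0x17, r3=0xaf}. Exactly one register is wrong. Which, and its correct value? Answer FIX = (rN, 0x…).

FIX = (r1, 0x37)

[0] flags=1000 → (cmp)
[1] flags=1000 EQ?F → skip
[2] flags=1000 NE?T → r1=0x52
[3] flags=0000 → (cmp)
[4] flags=0000 HI?F → skip
[5] flags=0000 NE?T → r1=0x37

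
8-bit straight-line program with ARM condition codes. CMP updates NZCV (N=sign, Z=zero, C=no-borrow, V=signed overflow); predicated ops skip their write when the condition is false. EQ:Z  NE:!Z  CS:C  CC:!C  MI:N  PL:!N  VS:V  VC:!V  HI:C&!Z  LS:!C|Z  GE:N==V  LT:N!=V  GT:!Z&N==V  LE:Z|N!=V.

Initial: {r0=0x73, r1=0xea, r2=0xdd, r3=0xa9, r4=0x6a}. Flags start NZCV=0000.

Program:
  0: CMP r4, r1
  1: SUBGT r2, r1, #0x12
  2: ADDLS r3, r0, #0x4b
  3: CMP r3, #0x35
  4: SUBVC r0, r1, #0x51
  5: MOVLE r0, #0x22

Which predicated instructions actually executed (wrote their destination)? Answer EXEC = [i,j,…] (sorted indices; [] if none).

0: ✓ CMP  NZCV=1001
1: ✓ SUBGT  r2←0xd8
2: ✓ ADDLS  r3←0xbe
3: ✓ CMP  NZCV=1010
4: ✓ SUBVC  r0←0x99
5: ✓ MOVLE  r0←0x22

EXEC = [1,2,4,5]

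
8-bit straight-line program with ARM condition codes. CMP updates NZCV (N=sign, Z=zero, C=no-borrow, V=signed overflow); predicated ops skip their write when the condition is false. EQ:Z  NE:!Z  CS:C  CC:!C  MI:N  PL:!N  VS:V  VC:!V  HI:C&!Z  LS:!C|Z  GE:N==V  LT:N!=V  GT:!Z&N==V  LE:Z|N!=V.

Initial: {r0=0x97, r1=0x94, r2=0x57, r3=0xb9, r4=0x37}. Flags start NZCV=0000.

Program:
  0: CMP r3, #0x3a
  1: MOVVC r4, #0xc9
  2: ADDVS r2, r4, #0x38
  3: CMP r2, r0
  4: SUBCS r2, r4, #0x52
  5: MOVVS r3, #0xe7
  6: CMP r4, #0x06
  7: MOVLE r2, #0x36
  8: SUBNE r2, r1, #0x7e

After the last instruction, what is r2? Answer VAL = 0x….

[0] flags=0011 → (cmp)
[1] flags=0011 VC?F → skip
[2] flags=0011 VS?T → r2=0x6f
[3] flags=1001 → (cmp)
[4] flags=1001 CS?F → skip
[5] flags=1001 VS?T → r3=0xe7
[6] flags=0010 → (cmp)
[7] flags=0010 LE?F → skip
[8] flags=0010 NE?T → r2=0x16

VAL = 0x16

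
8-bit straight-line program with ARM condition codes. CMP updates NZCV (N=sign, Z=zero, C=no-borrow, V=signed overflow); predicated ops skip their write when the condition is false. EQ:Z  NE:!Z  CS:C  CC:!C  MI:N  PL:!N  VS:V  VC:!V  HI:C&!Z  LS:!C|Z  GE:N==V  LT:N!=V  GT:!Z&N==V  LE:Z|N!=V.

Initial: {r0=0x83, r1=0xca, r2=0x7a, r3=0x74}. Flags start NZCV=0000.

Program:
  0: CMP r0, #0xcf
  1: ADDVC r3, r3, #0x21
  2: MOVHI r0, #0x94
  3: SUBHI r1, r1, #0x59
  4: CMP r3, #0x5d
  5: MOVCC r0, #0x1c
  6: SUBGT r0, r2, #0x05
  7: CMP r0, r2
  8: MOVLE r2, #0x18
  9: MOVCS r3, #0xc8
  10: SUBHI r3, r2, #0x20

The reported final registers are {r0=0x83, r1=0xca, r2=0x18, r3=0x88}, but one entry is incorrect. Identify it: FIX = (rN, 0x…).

[0] flags=1000 → (cmp)
[1] flags=1000 VC?T → r3=0x95
[2] flags=1000 HI?F → skip
[3] flags=1000 HI?F → skip
[4] flags=0011 → (cmp)
[5] flags=0011 CC?F → skip
[6] flags=0011 GT?F → skip
[7] flags=0011 → (cmp)
[8] flags=0011 LE?T → r2=0x18
[9] flags=0011 CS?T → r3=0xc8
[10] flags=0011 HI?T → r3=0xf8

FIX = (r3, 0xf8)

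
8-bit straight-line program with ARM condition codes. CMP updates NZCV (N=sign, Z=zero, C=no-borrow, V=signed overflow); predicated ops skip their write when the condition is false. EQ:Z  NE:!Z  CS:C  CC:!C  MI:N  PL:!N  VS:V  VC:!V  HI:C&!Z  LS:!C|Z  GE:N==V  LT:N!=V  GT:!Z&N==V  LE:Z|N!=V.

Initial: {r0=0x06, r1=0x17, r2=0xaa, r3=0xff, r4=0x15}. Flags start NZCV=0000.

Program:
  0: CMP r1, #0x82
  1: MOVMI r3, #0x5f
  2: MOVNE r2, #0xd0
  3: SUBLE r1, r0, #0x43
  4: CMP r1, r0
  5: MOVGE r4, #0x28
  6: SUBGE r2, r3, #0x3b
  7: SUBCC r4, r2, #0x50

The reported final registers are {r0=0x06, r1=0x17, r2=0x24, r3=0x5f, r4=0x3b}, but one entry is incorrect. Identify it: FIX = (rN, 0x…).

FIX = (r4, 0x28)

[0] flags=1001 → (cmp)
[1] flags=1001 MI?T → r3=0x5f
[2] flags=1001 NE?T → r2=0xd0
[3] flags=1001 LE?F → skip
[4] flags=0010 → (cmp)
[5] flags=0010 GE?T → r4=0x28
[6] flags=0010 GE?T → r2=0x24
[7] flags=0010 CC?F → skip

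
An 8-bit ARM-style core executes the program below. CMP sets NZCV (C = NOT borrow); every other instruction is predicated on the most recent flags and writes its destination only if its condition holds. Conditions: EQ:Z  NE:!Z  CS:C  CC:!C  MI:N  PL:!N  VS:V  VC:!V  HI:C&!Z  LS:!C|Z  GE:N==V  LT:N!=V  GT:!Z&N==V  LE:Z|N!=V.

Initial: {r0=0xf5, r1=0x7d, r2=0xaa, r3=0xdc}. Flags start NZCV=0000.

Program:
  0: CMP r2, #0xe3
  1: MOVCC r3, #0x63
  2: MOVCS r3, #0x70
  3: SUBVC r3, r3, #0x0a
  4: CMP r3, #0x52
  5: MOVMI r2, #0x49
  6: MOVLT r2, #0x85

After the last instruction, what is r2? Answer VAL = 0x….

VAL = 0xaa

0: ✓ CMP  NZCV=1000
1: ✓ MOVCC  r3←0x63
2: · MOVCS
3: ✓ SUBVC  r3←0x59
4: ✓ CMP  NZCV=0010
5: · MOVMI
6: · MOVLT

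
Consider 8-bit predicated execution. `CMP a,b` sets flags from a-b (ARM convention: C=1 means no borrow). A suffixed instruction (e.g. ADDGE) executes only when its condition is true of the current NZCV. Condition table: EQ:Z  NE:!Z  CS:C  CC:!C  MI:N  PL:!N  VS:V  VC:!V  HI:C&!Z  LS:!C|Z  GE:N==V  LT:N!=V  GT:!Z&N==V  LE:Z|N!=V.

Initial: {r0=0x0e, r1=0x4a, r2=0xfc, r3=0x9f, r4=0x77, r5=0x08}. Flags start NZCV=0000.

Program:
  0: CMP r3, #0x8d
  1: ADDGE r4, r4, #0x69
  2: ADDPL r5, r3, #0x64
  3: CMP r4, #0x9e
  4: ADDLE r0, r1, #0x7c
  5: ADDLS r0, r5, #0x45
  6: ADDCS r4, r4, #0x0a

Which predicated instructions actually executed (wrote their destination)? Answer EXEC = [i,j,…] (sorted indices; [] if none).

EXEC = [1,2,6]

[0] flags=0010 → (cmp)
[1] flags=0010 GE?T → r4=0xe0
[2] flags=0010 PL?T → r5=0x03
[3] flags=0010 → (cmp)
[4] flags=0010 LE?F → skip
[5] flags=0010 LS?F → skip
[6] flags=0010 CS?T → r4=0xea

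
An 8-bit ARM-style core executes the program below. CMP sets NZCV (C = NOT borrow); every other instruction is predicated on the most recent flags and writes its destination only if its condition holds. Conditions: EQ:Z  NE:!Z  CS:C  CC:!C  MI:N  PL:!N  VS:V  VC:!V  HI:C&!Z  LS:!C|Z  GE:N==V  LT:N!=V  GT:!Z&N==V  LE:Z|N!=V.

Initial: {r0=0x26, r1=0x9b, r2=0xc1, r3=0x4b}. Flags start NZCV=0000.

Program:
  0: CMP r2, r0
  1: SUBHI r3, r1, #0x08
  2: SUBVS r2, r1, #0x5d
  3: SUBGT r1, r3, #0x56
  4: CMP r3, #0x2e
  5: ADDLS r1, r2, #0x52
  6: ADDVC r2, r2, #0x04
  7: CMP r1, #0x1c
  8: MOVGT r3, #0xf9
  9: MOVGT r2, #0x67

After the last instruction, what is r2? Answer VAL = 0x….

VAL = 0xc1

0: ✓ CMP  NZCV=1010
1: ✓ SUBHI  r3←0x93
2: · SUBVS
3: · SUBGT
4: ✓ CMP  NZCV=0011
5: · ADDLS
6: · ADDVC
7: ✓ CMP  NZCV=0011
8: · MOVGT
9: · MOVGT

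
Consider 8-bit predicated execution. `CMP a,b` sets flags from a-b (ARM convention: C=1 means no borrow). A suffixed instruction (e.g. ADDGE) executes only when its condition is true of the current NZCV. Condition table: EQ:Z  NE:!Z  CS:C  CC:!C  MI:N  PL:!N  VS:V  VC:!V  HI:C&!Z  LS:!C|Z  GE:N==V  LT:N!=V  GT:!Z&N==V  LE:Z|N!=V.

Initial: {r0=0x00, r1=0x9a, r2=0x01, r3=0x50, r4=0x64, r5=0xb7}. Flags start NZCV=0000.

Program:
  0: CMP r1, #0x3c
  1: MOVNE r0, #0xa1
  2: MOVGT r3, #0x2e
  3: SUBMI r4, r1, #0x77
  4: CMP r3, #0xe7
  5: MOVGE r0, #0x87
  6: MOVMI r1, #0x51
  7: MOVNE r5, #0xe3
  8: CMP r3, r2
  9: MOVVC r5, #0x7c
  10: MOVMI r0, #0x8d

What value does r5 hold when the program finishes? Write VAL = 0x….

VAL = 0x7c

[0] flags=0011 → (cmp)
[1] flags=0011 NE?T → r0=0xa1
[2] flags=0011 GT?F → skip
[3] flags=0011 MI?F → skip
[4] flags=0000 → (cmp)
[5] flags=0000 GE?T → r0=0x87
[6] flags=0000 MI?F → skip
[7] flags=0000 NE?T → r5=0xe3
[8] flags=0010 → (cmp)
[9] flags=0010 VC?T → r5=0x7c
[10] flags=0010 MI?F → skip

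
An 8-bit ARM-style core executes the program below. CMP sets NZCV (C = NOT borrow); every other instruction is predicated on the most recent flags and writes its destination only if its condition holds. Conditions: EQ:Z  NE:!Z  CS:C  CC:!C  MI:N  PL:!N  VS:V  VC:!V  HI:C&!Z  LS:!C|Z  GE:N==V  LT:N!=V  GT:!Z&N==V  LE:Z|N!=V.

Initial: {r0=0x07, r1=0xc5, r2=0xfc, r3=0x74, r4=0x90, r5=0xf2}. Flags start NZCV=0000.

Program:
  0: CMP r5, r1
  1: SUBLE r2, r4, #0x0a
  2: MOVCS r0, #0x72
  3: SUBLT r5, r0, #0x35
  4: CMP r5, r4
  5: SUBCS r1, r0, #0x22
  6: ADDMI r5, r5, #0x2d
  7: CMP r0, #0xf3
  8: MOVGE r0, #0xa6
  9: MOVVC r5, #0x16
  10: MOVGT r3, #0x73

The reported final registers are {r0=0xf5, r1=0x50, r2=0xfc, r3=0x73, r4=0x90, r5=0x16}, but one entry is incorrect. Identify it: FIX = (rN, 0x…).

[0] flags=0010 → (cmp)
[1] flags=0010 LE?F → skip
[2] flags=0010 CS?T → r0=0x72
[3] flags=0010 LT?F → skip
[4] flags=0010 → (cmp)
[5] flags=0010 CS?T → r1=0x50
[6] flags=0010 MI?F → skip
[7] flags=0000 → (cmp)
[8] flags=0000 GE?T → r0=0xa6
[9] flags=0000 VC?T → r5=0x16
[10] flags=0000 GT?T → r3=0x73

FIX = (r0, 0xa6)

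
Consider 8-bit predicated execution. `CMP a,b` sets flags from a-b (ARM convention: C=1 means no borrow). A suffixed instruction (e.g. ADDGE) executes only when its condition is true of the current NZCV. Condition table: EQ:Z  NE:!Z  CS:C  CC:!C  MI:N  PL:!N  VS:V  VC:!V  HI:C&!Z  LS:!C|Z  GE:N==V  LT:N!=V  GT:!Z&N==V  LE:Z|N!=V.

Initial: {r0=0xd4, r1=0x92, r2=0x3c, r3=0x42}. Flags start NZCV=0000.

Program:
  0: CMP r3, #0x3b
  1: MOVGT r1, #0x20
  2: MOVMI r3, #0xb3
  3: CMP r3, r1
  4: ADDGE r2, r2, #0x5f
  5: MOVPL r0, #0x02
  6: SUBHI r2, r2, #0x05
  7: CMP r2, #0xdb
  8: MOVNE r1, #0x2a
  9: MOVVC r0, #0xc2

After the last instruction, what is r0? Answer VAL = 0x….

VAL = 0xc2

0: ✓ CMP  NZCV=0010
1: ✓ MOVGT  r1←0x20
2: · MOVMI
3: ✓ CMP  NZCV=0010
4: ✓ ADDGE  r2←0x9b
5: ✓ MOVPL  r0←0x02
6: ✓ SUBHI  r2←0x96
7: ✓ CMP  NZCV=1000
8: ✓ MOVNE  r1←0x2a
9: ✓ MOVVC  r0←0xc2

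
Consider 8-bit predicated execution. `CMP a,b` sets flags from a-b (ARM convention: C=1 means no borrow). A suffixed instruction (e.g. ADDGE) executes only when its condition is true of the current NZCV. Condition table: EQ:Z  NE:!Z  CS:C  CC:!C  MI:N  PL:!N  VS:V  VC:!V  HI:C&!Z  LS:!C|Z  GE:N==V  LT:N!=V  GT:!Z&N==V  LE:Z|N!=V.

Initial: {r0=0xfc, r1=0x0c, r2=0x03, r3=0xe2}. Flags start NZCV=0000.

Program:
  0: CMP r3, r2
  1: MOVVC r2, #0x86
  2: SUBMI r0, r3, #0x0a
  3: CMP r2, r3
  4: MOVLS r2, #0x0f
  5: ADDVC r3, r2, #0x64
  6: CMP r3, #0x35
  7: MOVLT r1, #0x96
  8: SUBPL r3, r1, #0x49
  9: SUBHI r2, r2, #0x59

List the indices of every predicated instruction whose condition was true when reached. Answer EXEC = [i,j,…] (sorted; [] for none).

[0] flags=1010 → (cmp)
[1] flags=1010 VC?T → r2=0x86
[2] flags=1010 MI?T → r0=0xd8
[3] flags=1000 → (cmp)
[4] flags=1000 LS?T → r2=0x0f
[5] flags=1000 VC?T → r3=0x73
[6] flags=0010 → (cmp)
[7] flags=0010 LT?F → skip
[8] flags=0010 PL?T → r3=0xc3
[9] flags=0010 HI?T → r2=0xb6

EXEC = [1,2,4,5,8,9]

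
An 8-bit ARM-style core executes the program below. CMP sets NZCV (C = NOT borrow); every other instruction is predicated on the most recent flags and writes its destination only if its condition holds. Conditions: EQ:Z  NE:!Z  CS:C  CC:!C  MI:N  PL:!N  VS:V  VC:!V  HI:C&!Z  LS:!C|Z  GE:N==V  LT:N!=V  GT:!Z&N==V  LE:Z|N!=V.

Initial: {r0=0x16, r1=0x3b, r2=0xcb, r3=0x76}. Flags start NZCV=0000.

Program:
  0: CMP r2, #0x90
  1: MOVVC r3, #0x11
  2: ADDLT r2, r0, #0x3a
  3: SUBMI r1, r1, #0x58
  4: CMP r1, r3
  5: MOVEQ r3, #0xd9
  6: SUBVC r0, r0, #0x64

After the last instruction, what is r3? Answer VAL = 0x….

VAL = 0x11

0: ✓ CMP  NZCV=0010
1: ✓ MOVVC  r3←0x11
2: · ADDLT
3: · SUBMI
4: ✓ CMP  NZCV=0010
5: · MOVEQ
6: ✓ SUBVC  r0←0xb2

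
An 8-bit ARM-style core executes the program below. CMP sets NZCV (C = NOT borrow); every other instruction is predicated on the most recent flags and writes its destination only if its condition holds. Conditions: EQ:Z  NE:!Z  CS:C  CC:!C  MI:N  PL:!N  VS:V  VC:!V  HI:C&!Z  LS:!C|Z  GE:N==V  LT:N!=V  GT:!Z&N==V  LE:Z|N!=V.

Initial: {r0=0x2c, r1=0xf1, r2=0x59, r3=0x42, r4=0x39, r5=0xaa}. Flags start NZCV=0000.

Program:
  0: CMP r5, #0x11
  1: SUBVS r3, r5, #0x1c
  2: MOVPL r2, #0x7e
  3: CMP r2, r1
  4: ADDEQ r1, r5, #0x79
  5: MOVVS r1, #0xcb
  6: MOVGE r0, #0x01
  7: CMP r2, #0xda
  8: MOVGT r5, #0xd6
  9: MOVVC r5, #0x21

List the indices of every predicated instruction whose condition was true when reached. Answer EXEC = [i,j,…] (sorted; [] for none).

EXEC = [6,8,9]

0: ✓ CMP  NZCV=1010
1: · SUBVS
2: · MOVPL
3: ✓ CMP  NZCV=0000
4: · ADDEQ
5: · MOVVS
6: ✓ MOVGE  r0←0x01
7: ✓ CMP  NZCV=0000
8: ✓ MOVGT  r5←0xd6
9: ✓ MOVVC  r5←0x21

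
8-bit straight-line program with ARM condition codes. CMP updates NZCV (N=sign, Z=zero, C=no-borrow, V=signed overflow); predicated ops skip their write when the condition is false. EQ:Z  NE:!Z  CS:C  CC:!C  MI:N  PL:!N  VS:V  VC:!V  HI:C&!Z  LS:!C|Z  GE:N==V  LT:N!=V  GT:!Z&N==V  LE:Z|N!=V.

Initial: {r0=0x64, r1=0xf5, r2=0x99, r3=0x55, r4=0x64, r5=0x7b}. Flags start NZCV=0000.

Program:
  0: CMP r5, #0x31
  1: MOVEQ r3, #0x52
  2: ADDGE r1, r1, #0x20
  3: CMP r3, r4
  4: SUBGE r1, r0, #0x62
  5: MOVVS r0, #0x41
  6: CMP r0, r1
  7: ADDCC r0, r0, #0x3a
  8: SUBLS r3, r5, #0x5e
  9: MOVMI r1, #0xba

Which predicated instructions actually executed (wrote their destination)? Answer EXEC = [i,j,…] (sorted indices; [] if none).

EXEC = [2]

[0] flags=0010 → (cmp)
[1] flags=0010 EQ?F → skip
[2] flags=0010 GE?T → r1=0x15
[3] flags=1000 → (cmp)
[4] flags=1000 GE?F → skip
[5] flags=1000 VS?F → skip
[6] flags=0010 → (cmp)
[7] flags=0010 CC?F → skip
[8] flags=0010 LS?F → skip
[9] flags=0010 MI?F → skip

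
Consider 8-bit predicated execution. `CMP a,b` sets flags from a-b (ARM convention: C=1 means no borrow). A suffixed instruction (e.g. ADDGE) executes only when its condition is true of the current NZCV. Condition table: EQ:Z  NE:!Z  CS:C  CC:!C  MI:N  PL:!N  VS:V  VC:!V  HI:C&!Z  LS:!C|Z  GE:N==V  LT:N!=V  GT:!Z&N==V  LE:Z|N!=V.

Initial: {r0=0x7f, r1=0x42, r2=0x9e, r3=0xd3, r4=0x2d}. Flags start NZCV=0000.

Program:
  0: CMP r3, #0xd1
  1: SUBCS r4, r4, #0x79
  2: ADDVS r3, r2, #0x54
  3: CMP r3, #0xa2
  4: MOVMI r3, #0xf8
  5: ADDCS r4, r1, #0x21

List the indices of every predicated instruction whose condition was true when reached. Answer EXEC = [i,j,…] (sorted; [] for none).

EXEC = [1,5]

0: ✓ CMP  NZCV=0010
1: ✓ SUBCS  r4←0xb4
2: · ADDVS
3: ✓ CMP  NZCV=0010
4: · MOVMI
5: ✓ ADDCS  r4←0x63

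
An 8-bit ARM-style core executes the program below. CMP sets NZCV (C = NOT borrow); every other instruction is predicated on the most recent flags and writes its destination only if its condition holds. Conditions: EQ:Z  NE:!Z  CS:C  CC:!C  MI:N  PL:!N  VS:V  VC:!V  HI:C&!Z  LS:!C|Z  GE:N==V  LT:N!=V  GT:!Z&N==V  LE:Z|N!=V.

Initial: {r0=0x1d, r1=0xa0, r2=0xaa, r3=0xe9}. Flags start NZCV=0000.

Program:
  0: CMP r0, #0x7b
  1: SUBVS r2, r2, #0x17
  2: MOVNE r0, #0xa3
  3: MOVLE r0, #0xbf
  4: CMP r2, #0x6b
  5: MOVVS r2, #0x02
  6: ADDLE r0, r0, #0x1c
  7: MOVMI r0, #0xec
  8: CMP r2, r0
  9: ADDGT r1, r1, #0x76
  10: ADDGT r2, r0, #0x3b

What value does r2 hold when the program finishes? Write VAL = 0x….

0: ✓ CMP  NZCV=1000
1: · SUBVS
2: ✓ MOVNE  r0←0xa3
3: ✓ MOVLE  r0←0xbf
4: ✓ CMP  NZCV=0011
5: ✓ MOVVS  r2←0x02
6: ✓ ADDLE  r0←0xdb
7: · MOVMI
8: ✓ CMP  NZCV=0000
9: ✓ ADDGT  r1←0x16
10: ✓ ADDGT  r2←0x16

VAL = 0x16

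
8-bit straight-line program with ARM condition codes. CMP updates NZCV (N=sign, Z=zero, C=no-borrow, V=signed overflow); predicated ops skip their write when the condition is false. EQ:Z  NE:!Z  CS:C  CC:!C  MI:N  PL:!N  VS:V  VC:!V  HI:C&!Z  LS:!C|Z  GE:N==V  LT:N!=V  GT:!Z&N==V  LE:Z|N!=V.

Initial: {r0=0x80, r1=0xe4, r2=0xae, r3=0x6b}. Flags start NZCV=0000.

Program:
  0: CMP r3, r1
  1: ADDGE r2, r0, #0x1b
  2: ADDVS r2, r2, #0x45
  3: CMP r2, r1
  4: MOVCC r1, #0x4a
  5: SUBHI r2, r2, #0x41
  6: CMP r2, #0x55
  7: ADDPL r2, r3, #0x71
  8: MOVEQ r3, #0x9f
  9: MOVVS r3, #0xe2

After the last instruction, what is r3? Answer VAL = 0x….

[0] flags=1001 → (cmp)
[1] flags=1001 GE?T → r2=0x9b
[2] flags=1001 VS?T → r2=0xe0
[3] flags=1000 → (cmp)
[4] flags=1000 CC?T → r1=0x4a
[5] flags=1000 HI?F → skip
[6] flags=1010 → (cmp)
[7] flags=1010 PL?F → skip
[8] flags=1010 EQ?F → skip
[9] flags=1010 VS?F → skip

VAL = 0x6b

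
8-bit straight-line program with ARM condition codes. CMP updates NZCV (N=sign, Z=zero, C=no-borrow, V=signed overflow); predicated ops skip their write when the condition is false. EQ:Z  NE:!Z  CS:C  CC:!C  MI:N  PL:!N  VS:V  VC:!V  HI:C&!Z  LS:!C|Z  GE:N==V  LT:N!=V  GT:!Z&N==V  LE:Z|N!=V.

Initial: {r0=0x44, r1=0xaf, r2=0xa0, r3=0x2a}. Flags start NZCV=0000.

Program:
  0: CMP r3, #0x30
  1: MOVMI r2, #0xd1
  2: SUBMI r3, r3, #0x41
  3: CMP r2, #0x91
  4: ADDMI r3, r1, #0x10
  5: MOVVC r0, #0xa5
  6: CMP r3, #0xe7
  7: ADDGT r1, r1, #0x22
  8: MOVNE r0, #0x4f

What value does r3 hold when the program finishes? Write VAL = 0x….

VAL = 0xe9

0: ✓ CMP  NZCV=1000
1: ✓ MOVMI  r2←0xd1
2: ✓ SUBMI  r3←0xe9
3: ✓ CMP  NZCV=0010
4: · ADDMI
5: ✓ MOVVC  r0←0xa5
6: ✓ CMP  NZCV=0010
7: ✓ ADDGT  r1←0xd1
8: ✓ MOVNE  r0←0x4f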